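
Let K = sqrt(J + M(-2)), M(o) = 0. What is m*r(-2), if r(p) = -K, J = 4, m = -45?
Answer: 90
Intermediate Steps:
K = 2 (K = sqrt(4 + 0) = sqrt(4) = 2)
r(p) = -2 (r(p) = -1*2 = -2)
m*r(-2) = -45*(-2) = 90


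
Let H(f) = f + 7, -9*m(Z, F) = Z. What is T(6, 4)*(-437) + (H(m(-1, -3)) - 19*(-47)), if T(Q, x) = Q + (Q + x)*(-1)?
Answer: 23833/9 ≈ 2648.1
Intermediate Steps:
T(Q, x) = -x (T(Q, x) = Q + (-Q - x) = -x)
m(Z, F) = -Z/9
H(f) = 7 + f
T(6, 4)*(-437) + (H(m(-1, -3)) - 19*(-47)) = -1*4*(-437) + ((7 - ⅑*(-1)) - 19*(-47)) = -4*(-437) + ((7 + ⅑) + 893) = 1748 + (64/9 + 893) = 1748 + 8101/9 = 23833/9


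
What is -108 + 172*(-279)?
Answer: -48096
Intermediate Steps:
-108 + 172*(-279) = -108 - 47988 = -48096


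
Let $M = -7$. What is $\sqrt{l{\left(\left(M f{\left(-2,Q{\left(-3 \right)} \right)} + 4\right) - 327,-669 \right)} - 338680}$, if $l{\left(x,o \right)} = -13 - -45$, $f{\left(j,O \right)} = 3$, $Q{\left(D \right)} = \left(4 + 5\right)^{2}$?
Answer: $2 i \sqrt{84662} \approx 581.93 i$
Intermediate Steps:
$Q{\left(D \right)} = 81$ ($Q{\left(D \right)} = 9^{2} = 81$)
$l{\left(x,o \right)} = 32$ ($l{\left(x,o \right)} = -13 + 45 = 32$)
$\sqrt{l{\left(\left(M f{\left(-2,Q{\left(-3 \right)} \right)} + 4\right) - 327,-669 \right)} - 338680} = \sqrt{32 - 338680} = \sqrt{-338648} = 2 i \sqrt{84662}$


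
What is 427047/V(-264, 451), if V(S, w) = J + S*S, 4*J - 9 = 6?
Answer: 569396/92933 ≈ 6.1270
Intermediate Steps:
J = 15/4 (J = 9/4 + (¼)*6 = 9/4 + 3/2 = 15/4 ≈ 3.7500)
V(S, w) = 15/4 + S² (V(S, w) = 15/4 + S*S = 15/4 + S²)
427047/V(-264, 451) = 427047/(15/4 + (-264)²) = 427047/(15/4 + 69696) = 427047/(278799/4) = 427047*(4/278799) = 569396/92933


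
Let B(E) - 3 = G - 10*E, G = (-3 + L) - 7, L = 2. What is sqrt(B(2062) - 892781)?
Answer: 43*I*sqrt(494) ≈ 955.72*I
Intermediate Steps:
G = -8 (G = (-3 + 2) - 7 = -1 - 7 = -8)
B(E) = -5 - 10*E (B(E) = 3 + (-8 - 10*E) = -5 - 10*E)
sqrt(B(2062) - 892781) = sqrt((-5 - 10*2062) - 892781) = sqrt((-5 - 20620) - 892781) = sqrt(-20625 - 892781) = sqrt(-913406) = 43*I*sqrt(494)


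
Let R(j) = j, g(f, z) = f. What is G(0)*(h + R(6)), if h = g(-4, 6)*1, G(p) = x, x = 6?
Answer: 12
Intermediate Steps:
G(p) = 6
h = -4 (h = -4*1 = -4)
G(0)*(h + R(6)) = 6*(-4 + 6) = 6*2 = 12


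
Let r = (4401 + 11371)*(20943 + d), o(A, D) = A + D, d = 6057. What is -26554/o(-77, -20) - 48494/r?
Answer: 5653928436041/20653434000 ≈ 273.75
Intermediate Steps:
r = 425844000 (r = (4401 + 11371)*(20943 + 6057) = 15772*27000 = 425844000)
-26554/o(-77, -20) - 48494/r = -26554/(-77 - 20) - 48494/425844000 = -26554/(-97) - 48494*1/425844000 = -26554*(-1/97) - 24247/212922000 = 26554/97 - 24247/212922000 = 5653928436041/20653434000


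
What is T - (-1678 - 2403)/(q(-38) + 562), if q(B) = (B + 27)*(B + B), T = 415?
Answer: 584251/1398 ≈ 417.92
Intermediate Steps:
q(B) = 2*B*(27 + B) (q(B) = (27 + B)*(2*B) = 2*B*(27 + B))
T - (-1678 - 2403)/(q(-38) + 562) = 415 - (-1678 - 2403)/(2*(-38)*(27 - 38) + 562) = 415 - (-4081)/(2*(-38)*(-11) + 562) = 415 - (-4081)/(836 + 562) = 415 - (-4081)/1398 = 415 - 1*(-4081/1398) = 415 + 4081/1398 = 584251/1398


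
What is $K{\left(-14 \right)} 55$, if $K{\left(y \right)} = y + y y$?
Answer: $10010$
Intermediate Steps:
$K{\left(y \right)} = y + y^{2}$
$K{\left(-14 \right)} 55 = - 14 \left(1 - 14\right) 55 = \left(-14\right) \left(-13\right) 55 = 182 \cdot 55 = 10010$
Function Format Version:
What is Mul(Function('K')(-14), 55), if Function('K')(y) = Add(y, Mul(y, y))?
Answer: 10010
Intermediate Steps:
Function('K')(y) = Add(y, Pow(y, 2))
Mul(Function('K')(-14), 55) = Mul(Mul(-14, Add(1, -14)), 55) = Mul(Mul(-14, -13), 55) = Mul(182, 55) = 10010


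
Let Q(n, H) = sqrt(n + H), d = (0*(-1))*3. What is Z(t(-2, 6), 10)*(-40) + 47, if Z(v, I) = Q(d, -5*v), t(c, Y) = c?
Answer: 47 - 40*sqrt(10) ≈ -79.491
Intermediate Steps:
d = 0 (d = 0*3 = 0)
Q(n, H) = sqrt(H + n)
Z(v, I) = sqrt(5)*sqrt(-v) (Z(v, I) = sqrt(-5*v + 0) = sqrt(-5*v) = sqrt(5)*sqrt(-v))
Z(t(-2, 6), 10)*(-40) + 47 = (sqrt(5)*sqrt(-1*(-2)))*(-40) + 47 = (sqrt(5)*sqrt(2))*(-40) + 47 = sqrt(10)*(-40) + 47 = -40*sqrt(10) + 47 = 47 - 40*sqrt(10)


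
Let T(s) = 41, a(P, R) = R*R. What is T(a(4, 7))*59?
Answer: 2419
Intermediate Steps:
a(P, R) = R²
T(a(4, 7))*59 = 41*59 = 2419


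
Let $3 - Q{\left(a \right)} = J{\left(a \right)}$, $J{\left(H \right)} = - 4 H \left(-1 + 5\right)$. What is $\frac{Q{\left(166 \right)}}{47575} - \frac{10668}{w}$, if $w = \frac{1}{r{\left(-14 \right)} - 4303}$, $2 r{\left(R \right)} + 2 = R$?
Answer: $\frac{2187962263759}{47575} \approx 4.599 \cdot 10^{7}$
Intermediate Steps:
$J{\left(H \right)} = - 16 H$ ($J{\left(H \right)} = - 4 H 4 = - 16 H$)
$Q{\left(a \right)} = 3 + 16 a$ ($Q{\left(a \right)} = 3 - - 16 a = 3 + 16 a$)
$r{\left(R \right)} = -1 + \frac{R}{2}$
$w = - \frac{1}{4311}$ ($w = \frac{1}{\left(-1 + \frac{1}{2} \left(-14\right)\right) - 4303} = \frac{1}{\left(-1 - 7\right) - 4303} = \frac{1}{-8 - 4303} = \frac{1}{-4311} = - \frac{1}{4311} \approx -0.00023196$)
$\frac{Q{\left(166 \right)}}{47575} - \frac{10668}{w} = \frac{3 + 16 \cdot 166}{47575} - \frac{10668}{- \frac{1}{4311}} = \left(3 + 2656\right) \frac{1}{47575} - -45989748 = 2659 \cdot \frac{1}{47575} + 45989748 = \frac{2659}{47575} + 45989748 = \frac{2187962263759}{47575}$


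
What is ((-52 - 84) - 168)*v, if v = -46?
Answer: 13984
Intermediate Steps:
((-52 - 84) - 168)*v = ((-52 - 84) - 168)*(-46) = (-136 - 168)*(-46) = -304*(-46) = 13984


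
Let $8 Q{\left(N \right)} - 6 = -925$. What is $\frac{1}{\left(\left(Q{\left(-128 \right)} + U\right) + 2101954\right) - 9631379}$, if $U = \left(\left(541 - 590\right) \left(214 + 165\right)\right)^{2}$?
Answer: $\frac{8}{2698820009} \approx 2.9643 \cdot 10^{-9}$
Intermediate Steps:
$Q{\left(N \right)} = - \frac{919}{8}$ ($Q{\left(N \right)} = \frac{3}{4} + \frac{1}{8} \left(-925\right) = \frac{3}{4} - \frac{925}{8} = - \frac{919}{8}$)
$U = 344882041$ ($U = \left(\left(-49\right) 379\right)^{2} = \left(-18571\right)^{2} = 344882041$)
$\frac{1}{\left(\left(Q{\left(-128 \right)} + U\right) + 2101954\right) - 9631379} = \frac{1}{\left(\left(- \frac{919}{8} + 344882041\right) + 2101954\right) - 9631379} = \frac{1}{\left(\frac{2759055409}{8} + 2101954\right) - 9631379} = \frac{1}{\frac{2775871041}{8} - 9631379} = \frac{1}{\frac{2698820009}{8}} = \frac{8}{2698820009}$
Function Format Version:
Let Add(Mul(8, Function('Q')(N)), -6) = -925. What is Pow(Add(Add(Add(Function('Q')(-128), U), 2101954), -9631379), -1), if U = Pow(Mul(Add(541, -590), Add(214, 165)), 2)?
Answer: Rational(8, 2698820009) ≈ 2.9643e-9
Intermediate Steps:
Function('Q')(N) = Rational(-919, 8) (Function('Q')(N) = Add(Rational(3, 4), Mul(Rational(1, 8), -925)) = Add(Rational(3, 4), Rational(-925, 8)) = Rational(-919, 8))
U = 344882041 (U = Pow(Mul(-49, 379), 2) = Pow(-18571, 2) = 344882041)
Pow(Add(Add(Add(Function('Q')(-128), U), 2101954), -9631379), -1) = Pow(Add(Add(Add(Rational(-919, 8), 344882041), 2101954), -9631379), -1) = Pow(Add(Add(Rational(2759055409, 8), 2101954), -9631379), -1) = Pow(Add(Rational(2775871041, 8), -9631379), -1) = Pow(Rational(2698820009, 8), -1) = Rational(8, 2698820009)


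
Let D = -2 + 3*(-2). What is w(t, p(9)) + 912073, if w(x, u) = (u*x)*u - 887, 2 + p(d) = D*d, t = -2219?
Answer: -11240058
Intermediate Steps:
D = -8 (D = -2 - 6 = -8)
p(d) = -2 - 8*d
w(x, u) = -887 + x*u**2 (w(x, u) = x*u**2 - 887 = -887 + x*u**2)
w(t, p(9)) + 912073 = (-887 - 2219*(-2 - 8*9)**2) + 912073 = (-887 - 2219*(-2 - 72)**2) + 912073 = (-887 - 2219*(-74)**2) + 912073 = (-887 - 2219*5476) + 912073 = (-887 - 12151244) + 912073 = -12152131 + 912073 = -11240058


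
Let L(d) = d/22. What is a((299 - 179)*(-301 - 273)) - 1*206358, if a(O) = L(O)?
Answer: -2304378/11 ≈ -2.0949e+5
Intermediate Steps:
L(d) = d/22 (L(d) = d*(1/22) = d/22)
a(O) = O/22
a((299 - 179)*(-301 - 273)) - 1*206358 = ((299 - 179)*(-301 - 273))/22 - 1*206358 = (120*(-574))/22 - 206358 = (1/22)*(-68880) - 206358 = -34440/11 - 206358 = -2304378/11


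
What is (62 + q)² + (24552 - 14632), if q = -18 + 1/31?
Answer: 11396345/961 ≈ 11859.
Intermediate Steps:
q = -557/31 (q = -18 + 1/31 = -557/31 ≈ -17.968)
(62 + q)² + (24552 - 14632) = (62 - 557/31)² + (24552 - 14632) = (1365/31)² + 9920 = 1863225/961 + 9920 = 11396345/961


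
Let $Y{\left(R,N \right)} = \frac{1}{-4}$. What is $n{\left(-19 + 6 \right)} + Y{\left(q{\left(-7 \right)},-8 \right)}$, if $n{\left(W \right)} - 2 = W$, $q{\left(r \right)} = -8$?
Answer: $- \frac{45}{4} \approx -11.25$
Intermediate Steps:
$n{\left(W \right)} = 2 + W$
$Y{\left(R,N \right)} = - \frac{1}{4}$
$n{\left(-19 + 6 \right)} + Y{\left(q{\left(-7 \right)},-8 \right)} = \left(2 + \left(-19 + 6\right)\right) - \frac{1}{4} = \left(2 - 13\right) - \frac{1}{4} = -11 - \frac{1}{4} = - \frac{45}{4}$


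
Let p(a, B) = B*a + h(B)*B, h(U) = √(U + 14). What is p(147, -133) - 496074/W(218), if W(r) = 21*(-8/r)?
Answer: 8738297/14 - 133*I*√119 ≈ 6.2416e+5 - 1450.9*I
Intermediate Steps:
h(U) = √(14 + U)
W(r) = -168/r
p(a, B) = B*a + B*√(14 + B) (p(a, B) = B*a + √(14 + B)*B = B*a + B*√(14 + B))
p(147, -133) - 496074/W(218) = -133*(147 + √(14 - 133)) - 496074/((-168/218)) = -133*(147 + √(-119)) - 496074/((-168*1/218)) = -133*(147 + I*√119) - 496074/(-84/109) = (-19551 - 133*I*√119) - 496074*(-109/84) = (-19551 - 133*I*√119) + 9012011/14 = 8738297/14 - 133*I*√119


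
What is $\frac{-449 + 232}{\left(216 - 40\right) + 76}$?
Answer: $- \frac{31}{36} \approx -0.86111$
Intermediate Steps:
$\frac{-449 + 232}{\left(216 - 40\right) + 76} = - \frac{217}{\left(216 - 40\right) + 76} = - \frac{217}{176 + 76} = - \frac{217}{252} = \left(-217\right) \frac{1}{252} = - \frac{31}{36}$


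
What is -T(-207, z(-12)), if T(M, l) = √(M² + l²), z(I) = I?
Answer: -3*√4777 ≈ -207.35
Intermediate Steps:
-T(-207, z(-12)) = -√((-207)² + (-12)²) = -√(42849 + 144) = -√42993 = -3*√4777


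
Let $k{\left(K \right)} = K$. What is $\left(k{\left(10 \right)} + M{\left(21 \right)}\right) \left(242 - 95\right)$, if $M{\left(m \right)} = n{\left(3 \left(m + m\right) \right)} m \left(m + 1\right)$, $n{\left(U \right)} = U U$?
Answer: $1078204134$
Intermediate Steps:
$n{\left(U \right)} = U^{2}$
$M{\left(m \right)} = 36 m^{3} \left(1 + m\right)$ ($M{\left(m \right)} = \left(3 \left(m + m\right)\right)^{2} m \left(m + 1\right) = \left(3 \cdot 2 m\right)^{2} m \left(1 + m\right) = \left(6 m\right)^{2} m \left(1 + m\right) = 36 m^{2} m \left(1 + m\right) = 36 m^{3} \left(1 + m\right)$)
$\left(k{\left(10 \right)} + M{\left(21 \right)}\right) \left(242 - 95\right) = \left(10 + 36 \cdot 21^{3} \left(1 + 21\right)\right) \left(242 - 95\right) = \left(10 + 36 \cdot 9261 \cdot 22\right) 147 = \left(10 + 7334712\right) 147 = 7334722 \cdot 147 = 1078204134$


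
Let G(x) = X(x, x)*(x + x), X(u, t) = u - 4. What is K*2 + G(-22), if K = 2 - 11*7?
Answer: 994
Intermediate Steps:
X(u, t) = -4 + u
G(x) = 2*x*(-4 + x) (G(x) = (-4 + x)*(x + x) = (-4 + x)*(2*x) = 2*x*(-4 + x))
K = -75 (K = 2 - 77 = -75)
K*2 + G(-22) = -75*2 + 2*(-22)*(-4 - 22) = -150 + 2*(-22)*(-26) = -150 + 1144 = 994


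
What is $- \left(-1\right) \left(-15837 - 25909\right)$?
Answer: $-41746$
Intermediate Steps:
$- \left(-1\right) \left(-15837 - 25909\right) = - \left(-1\right) \left(-41746\right) = \left(-1\right) 41746 = -41746$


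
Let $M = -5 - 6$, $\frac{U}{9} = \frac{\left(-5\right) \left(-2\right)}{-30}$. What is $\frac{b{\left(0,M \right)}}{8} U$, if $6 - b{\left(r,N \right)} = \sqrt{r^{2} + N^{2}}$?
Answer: $\frac{15}{8} \approx 1.875$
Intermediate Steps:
$U = -3$ ($U = 9 \frac{\left(-5\right) \left(-2\right)}{-30} = 9 \cdot 10 \left(- \frac{1}{30}\right) = 9 \left(- \frac{1}{3}\right) = -3$)
$M = -11$ ($M = -5 - 6 = -11$)
$b{\left(r,N \right)} = 6 - \sqrt{N^{2} + r^{2}}$ ($b{\left(r,N \right)} = 6 - \sqrt{r^{2} + N^{2}} = 6 - \sqrt{N^{2} + r^{2}}$)
$\frac{b{\left(0,M \right)}}{8} U = \frac{6 - \sqrt{\left(-11\right)^{2} + 0^{2}}}{8} \left(-3\right) = \left(6 - \sqrt{121 + 0}\right) \frac{1}{8} \left(-3\right) = \left(6 - \sqrt{121}\right) \frac{1}{8} \left(-3\right) = \left(6 - 11\right) \frac{1}{8} \left(-3\right) = \left(-5\right) \frac{1}{8} \left(-3\right) = \left(- \frac{5}{8}\right) \left(-3\right) = \frac{15}{8}$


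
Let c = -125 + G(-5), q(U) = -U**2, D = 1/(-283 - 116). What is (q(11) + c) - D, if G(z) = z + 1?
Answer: -99749/399 ≈ -250.00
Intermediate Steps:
G(z) = 1 + z
D = -1/399 (D = 1/(-399) = -1/399 ≈ -0.0025063)
c = -129 (c = -125 + (1 - 5) = -125 - 4 = -129)
(q(11) + c) - D = (-1*11**2 - 129) - 1*(-1/399) = (-1*121 - 129) + 1/399 = (-121 - 129) + 1/399 = -250 + 1/399 = -99749/399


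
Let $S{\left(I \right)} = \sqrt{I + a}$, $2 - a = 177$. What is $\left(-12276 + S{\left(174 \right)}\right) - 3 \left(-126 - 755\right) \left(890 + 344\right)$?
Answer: $3249186 + i \approx 3.2492 \cdot 10^{6} + 1.0 i$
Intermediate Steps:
$a = -175$ ($a = 2 - 177 = -175$)
$S{\left(I \right)} = \sqrt{-175 + I}$ ($S{\left(I \right)} = \sqrt{I - 175} = \sqrt{-175 + I}$)
$\left(-12276 + S{\left(174 \right)}\right) - 3 \left(-126 - 755\right) \left(890 + 344\right) = \left(-12276 + \sqrt{-175 + 174}\right) - 3 \left(-126 - 755\right) \left(890 + 344\right) = \left(-12276 + \sqrt{-1}\right) - 3 \left(\left(-881\right) 1234\right) = \left(-12276 + i\right) - -3261462 = \left(-12276 + i\right) + 3261462 = 3249186 + i$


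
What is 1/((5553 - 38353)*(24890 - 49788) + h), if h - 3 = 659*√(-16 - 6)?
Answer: 816654403/666924413948840591 - 659*I*√22/666924413948840591 ≈ 1.2245e-9 - 4.6347e-15*I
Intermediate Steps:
h = 3 + 659*I*√22 (h = 3 + 659*√(-16 - 6) = 3 + 659*√(-22) = 3 + 659*(I*√22) = 3 + 659*I*√22 ≈ 3.0 + 3091.0*I)
1/((5553 - 38353)*(24890 - 49788) + h) = 1/((5553 - 38353)*(24890 - 49788) + (3 + 659*I*√22)) = 1/(-32800*(-24898) + (3 + 659*I*√22)) = 1/(816654400 + (3 + 659*I*√22)) = 1/(816654403 + 659*I*√22)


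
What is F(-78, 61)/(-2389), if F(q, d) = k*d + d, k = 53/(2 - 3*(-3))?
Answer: -3904/26279 ≈ -0.14856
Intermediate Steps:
k = 53/11 (k = 53/(2 + 9) = 53/11 ≈ 4.8182)
F(q, d) = 64*d/11 (F(q, d) = 53*d/11 + d = 64*d/11)
F(-78, 61)/(-2389) = ((64/11)*61)/(-2389) = (3904/11)*(-1/2389) = -3904/26279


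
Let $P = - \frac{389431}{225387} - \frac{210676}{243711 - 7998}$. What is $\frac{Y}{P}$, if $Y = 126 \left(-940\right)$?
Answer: $\frac{419487996271176}{9285172061} \approx 45178.0$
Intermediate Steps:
$P = - \frac{46425860305}{17708881977}$ ($P = \left(-389431\right) \frac{1}{225387} - \frac{210676}{243711 - 7998} = - \frac{389431}{225387} - \frac{210676}{235713} = - \frac{46425860305}{17708881977} \approx -2.6216$)
$Y = -118440$
$\frac{Y}{P} = - \frac{118440}{- \frac{46425860305}{17708881977}} = \left(-118440\right) \left(- \frac{17708881977}{46425860305}\right) = \frac{419487996271176}{9285172061}$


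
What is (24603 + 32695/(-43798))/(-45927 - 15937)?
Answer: -1077529499/2709519472 ≈ -0.39768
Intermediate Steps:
(24603 + 32695/(-43798))/(-45927 - 15937) = (24603 + 32695*(-1/43798))/(-61864) = (24603 - 32695/43798)*(-1/61864) = (1077529499/43798)*(-1/61864) = -1077529499/2709519472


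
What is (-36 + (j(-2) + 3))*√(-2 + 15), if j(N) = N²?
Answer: -29*√13 ≈ -104.56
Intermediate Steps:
(-36 + (j(-2) + 3))*√(-2 + 15) = (-36 + ((-2)² + 3))*√(-2 + 15) = (-36 + (4 + 3))*√13 = (-36 + 7)*√13 = -29*√13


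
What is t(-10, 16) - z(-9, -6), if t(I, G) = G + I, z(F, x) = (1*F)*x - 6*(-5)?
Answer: -78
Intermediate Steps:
z(F, x) = 30 + F*x (z(F, x) = F*x + 30 = 30 + F*x)
t(-10, 16) - z(-9, -6) = (16 - 10) - (30 - 9*(-6)) = 6 - (30 + 54) = 6 - 1*84 = 6 - 84 = -78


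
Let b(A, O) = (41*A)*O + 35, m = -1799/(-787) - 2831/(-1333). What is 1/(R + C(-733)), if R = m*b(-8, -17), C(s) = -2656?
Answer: 33841/747435888 ≈ 4.5276e-5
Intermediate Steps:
m = 4626064/1049071 (m = -1799*(-1/787) - 2831*(-1/1333) = 1799/787 + 2831/1333 = 4626064/1049071 ≈ 4.4097)
b(A, O) = 35 + 41*A*O (b(A, O) = 41*A*O + 35 = 35 + 41*A*O)
R = 837317584/33841 (R = 4626064*(35 + 41*(-8)*(-17))/1049071 = 4626064*(35 + 5576)/1049071 = (4626064/1049071)*5611 = 837317584/33841 ≈ 24743.)
1/(R + C(-733)) = 1/(837317584/33841 - 2656) = 1/(747435888/33841) = 33841/747435888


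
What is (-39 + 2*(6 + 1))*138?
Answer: -3450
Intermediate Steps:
(-39 + 2*(6 + 1))*138 = (-39 + 2*7)*138 = (-39 + 14)*138 = -25*138 = -3450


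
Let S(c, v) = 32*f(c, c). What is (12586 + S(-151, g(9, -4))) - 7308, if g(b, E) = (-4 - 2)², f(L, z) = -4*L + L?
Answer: 19774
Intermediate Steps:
f(L, z) = -3*L
g(b, E) = 36 (g(b, E) = (-6)² = 36)
S(c, v) = -96*c (S(c, v) = 32*(-3*c) = -96*c)
(12586 + S(-151, g(9, -4))) - 7308 = (12586 - 96*(-151)) - 7308 = (12586 + 14496) - 7308 = 27082 - 7308 = 19774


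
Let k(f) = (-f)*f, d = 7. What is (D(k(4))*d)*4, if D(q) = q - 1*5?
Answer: -588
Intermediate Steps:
k(f) = -f²
D(q) = -5 + q (D(q) = q - 5 = -5 + q)
(D(k(4))*d)*4 = ((-5 - 1*4²)*7)*4 = ((-5 - 1*16)*7)*4 = ((-5 - 16)*7)*4 = -21*7*4 = -147*4 = -588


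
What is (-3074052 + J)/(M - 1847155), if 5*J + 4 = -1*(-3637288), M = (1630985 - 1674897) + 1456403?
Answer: 162958/30185 ≈ 5.3986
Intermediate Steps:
M = 1412491 (M = -43912 + 1456403 = 1412491)
J = 3637284/5 (J = -4/5 + (-1*(-3637288))/5 = -4/5 + (1/5)*3637288 = -4/5 + 3637288/5 = 3637284/5 ≈ 7.2746e+5)
(-3074052 + J)/(M - 1847155) = (-3074052 + 3637284/5)/(1412491 - 1847155) = -11732976/5/(-434664) = -11732976/5*(-1/434664) = 162958/30185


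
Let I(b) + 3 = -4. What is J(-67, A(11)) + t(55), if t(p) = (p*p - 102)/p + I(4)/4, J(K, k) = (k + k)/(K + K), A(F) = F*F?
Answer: 730949/14740 ≈ 49.589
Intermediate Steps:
A(F) = F²
I(b) = -7 (I(b) = -3 - 4 = -7)
J(K, k) = k/K (J(K, k) = (2*k)/((2*K)) = (2*k)*(1/(2*K)) = k/K)
t(p) = -7/4 + (-102 + p²)/p (t(p) = (p*p - 102)/p - 7/4 = (p² - 102)/p - 7*¼ = (-102 + p²)/p - 7/4 = -7/4 + (-102 + p²)/p)
J(-67, A(11)) + t(55) = 11²/(-67) + (-7/4 + 55 - 102/55) = 121*(-1/67) + (-7/4 + 55 - 102*1/55) = -121/67 + (-7/4 + 55 - 102/55) = -121/67 + 11307/220 = 730949/14740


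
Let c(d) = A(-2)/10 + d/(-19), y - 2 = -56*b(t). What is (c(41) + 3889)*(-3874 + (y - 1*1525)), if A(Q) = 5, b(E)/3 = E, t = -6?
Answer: -34123089/2 ≈ -1.7062e+7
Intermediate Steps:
b(E) = 3*E
y = 1010 (y = 2 - 168*(-6) = 2 - 56*(-18) = 2 + 1008 = 1010)
c(d) = ½ - d/19 (c(d) = 5/10 + d/(-19) = 5*(⅒) + d*(-1/19) = ½ - d/19)
(c(41) + 3889)*(-3874 + (y - 1*1525)) = ((½ - 1/19*41) + 3889)*(-3874 + (1010 - 1*1525)) = ((½ - 41/19) + 3889)*(-3874 + (1010 - 1525)) = (-63/38 + 3889)*(-3874 - 515) = (147719/38)*(-4389) = -34123089/2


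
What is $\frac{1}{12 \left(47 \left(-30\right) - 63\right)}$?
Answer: $- \frac{1}{17676} \approx -5.6574 \cdot 10^{-5}$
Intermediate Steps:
$\frac{1}{12 \left(47 \left(-30\right) - 63\right)} = \frac{1}{12 \left(-1410 - 63\right)} = \frac{1}{12 \left(-1473\right)} = \frac{1}{-17676} = - \frac{1}{17676}$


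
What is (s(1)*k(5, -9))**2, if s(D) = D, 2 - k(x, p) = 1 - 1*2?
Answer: 9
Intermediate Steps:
k(x, p) = 3 (k(x, p) = 2 - (1 - 1*2) = 2 - (1 - 2) = 2 - 1*(-1) = 2 + 1 = 3)
(s(1)*k(5, -9))**2 = (1*3)**2 = 3**2 = 9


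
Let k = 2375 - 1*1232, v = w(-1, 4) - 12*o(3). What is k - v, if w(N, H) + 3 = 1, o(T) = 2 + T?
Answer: 1205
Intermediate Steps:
w(N, H) = -2 (w(N, H) = -3 + 1 = -2)
v = -62 (v = -2 - 12*(2 + 3) = -2 - 12*5 = -2 - 60 = -62)
k = 1143 (k = 2375 - 1232 = 1143)
k - v = 1143 - 1*(-62) = 1143 + 62 = 1205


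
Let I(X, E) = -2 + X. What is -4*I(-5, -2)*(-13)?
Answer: -364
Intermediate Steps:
-4*I(-5, -2)*(-13) = -4*(-2 - 5)*(-13) = -4*(-7)*(-13) = 28*(-13) = -364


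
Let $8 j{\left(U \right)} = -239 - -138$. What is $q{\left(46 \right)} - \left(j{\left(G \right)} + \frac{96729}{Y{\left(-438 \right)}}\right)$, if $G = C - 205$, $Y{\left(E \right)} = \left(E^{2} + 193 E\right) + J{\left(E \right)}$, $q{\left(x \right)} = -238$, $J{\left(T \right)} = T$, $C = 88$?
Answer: $- \frac{4030501}{17812} \approx -226.28$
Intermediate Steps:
$Y{\left(E \right)} = E^{2} + 194 E$ ($Y{\left(E \right)} = \left(E^{2} + 193 E\right) + E = E^{2} + 194 E$)
$G = -117$ ($G = 88 - 205 = -117$)
$j{\left(U \right)} = - \frac{101}{8}$ ($j{\left(U \right)} = \frac{-239 - -138}{8} = \frac{-239 + 138}{8} = \frac{1}{8} \left(-101\right) = - \frac{101}{8}$)
$q{\left(46 \right)} - \left(j{\left(G \right)} + \frac{96729}{Y{\left(-438 \right)}}\right) = -238 - \left(- \frac{101}{8} + \frac{96729}{\left(-438\right) \left(194 - 438\right)}\right) = -238 - \left(- \frac{101}{8} + \frac{96729}{\left(-438\right) \left(-244\right)}\right) = -238 - \left(- \frac{101}{8} + \frac{96729}{106872}\right) = -238 - \left(- \frac{101}{8} + 96729 \cdot \frac{1}{106872}\right) = -238 - \left(- \frac{101}{8} + \frac{32243}{35624}\right) = -238 - - \frac{208755}{17812} = -238 + \frac{208755}{17812} = - \frac{4030501}{17812}$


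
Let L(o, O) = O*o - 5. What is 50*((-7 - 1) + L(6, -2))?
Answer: -1250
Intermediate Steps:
L(o, O) = -5 + O*o
50*((-7 - 1) + L(6, -2)) = 50*((-7 - 1) + (-5 - 2*6)) = 50*(-8 + (-5 - 12)) = 50*(-8 - 17) = 50*(-25) = -1250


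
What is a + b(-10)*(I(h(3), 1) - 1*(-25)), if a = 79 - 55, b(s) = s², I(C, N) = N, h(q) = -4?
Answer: 2624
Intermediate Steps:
a = 24
a + b(-10)*(I(h(3), 1) - 1*(-25)) = 24 + (-10)²*(1 - 1*(-25)) = 24 + 100*(1 + 25) = 24 + 100*26 = 24 + 2600 = 2624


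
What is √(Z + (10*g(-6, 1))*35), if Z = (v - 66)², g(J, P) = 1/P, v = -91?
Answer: √24999 ≈ 158.11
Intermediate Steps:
Z = 24649 (Z = (-91 - 66)² = (-157)² = 24649)
√(Z + (10*g(-6, 1))*35) = √(24649 + (10/1)*35) = √(24649 + (10*1)*35) = √(24649 + 10*35) = √(24649 + 350) = √24999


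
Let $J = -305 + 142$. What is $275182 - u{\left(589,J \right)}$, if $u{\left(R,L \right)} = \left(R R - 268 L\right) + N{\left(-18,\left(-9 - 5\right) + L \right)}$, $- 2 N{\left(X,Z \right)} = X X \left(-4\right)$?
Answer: $-116071$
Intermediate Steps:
$J = -163$
$N{\left(X,Z \right)} = 2 X^{2}$ ($N{\left(X,Z \right)} = - \frac{X X \left(-4\right)}{2} = - \frac{X^{2} \left(-4\right)}{2} = - \frac{\left(-4\right) X^{2}}{2} = 2 X^{2}$)
$u{\left(R,L \right)} = 648 + R^{2} - 268 L$ ($u{\left(R,L \right)} = \left(R R - 268 L\right) + 2 \left(-18\right)^{2} = \left(R^{2} - 268 L\right) + 2 \cdot 324 = \left(R^{2} - 268 L\right) + 648 = 648 + R^{2} - 268 L$)
$275182 - u{\left(589,J \right)} = 275182 - \left(648 + 589^{2} - -43684\right) = 275182 - \left(648 + 346921 + 43684\right) = 275182 - 391253 = -116071$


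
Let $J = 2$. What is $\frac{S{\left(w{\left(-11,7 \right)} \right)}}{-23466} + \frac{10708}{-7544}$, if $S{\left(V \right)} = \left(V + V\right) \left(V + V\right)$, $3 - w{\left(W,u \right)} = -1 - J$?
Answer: $- \frac{10515011}{7376146} \approx -1.4255$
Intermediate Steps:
$w{\left(W,u \right)} = 6$ ($w{\left(W,u \right)} = 3 - \left(-1 - 2\right) = 3 - -3 = 3 + 3 = 6$)
$S{\left(V \right)} = 4 V^{2}$ ($S{\left(V \right)} = 2 V 2 V = 4 V^{2}$)
$\frac{S{\left(w{\left(-11,7 \right)} \right)}}{-23466} + \frac{10708}{-7544} = \frac{4 \cdot 6^{2}}{-23466} + \frac{10708}{-7544} = 4 \cdot 36 \left(- \frac{1}{23466}\right) + 10708 \left(- \frac{1}{7544}\right) = 144 \left(- \frac{1}{23466}\right) - \frac{2677}{1886} = - \frac{24}{3911} - \frac{2677}{1886} = - \frac{10515011}{7376146}$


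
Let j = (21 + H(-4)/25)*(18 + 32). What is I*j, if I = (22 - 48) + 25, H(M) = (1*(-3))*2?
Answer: -1038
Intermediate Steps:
H(M) = -6 (H(M) = -3*2 = -6)
I = -1 (I = -26 + 25 = -1)
j = 1038 (j = (21 - 6/25)*(18 + 32) = (21 - 6*1/25)*50 = (21 - 6/25)*50 = (519/25)*50 = 1038)
I*j = -1*1038 = -1038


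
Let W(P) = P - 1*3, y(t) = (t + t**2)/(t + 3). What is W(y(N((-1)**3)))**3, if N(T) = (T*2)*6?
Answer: -148877/27 ≈ -5514.0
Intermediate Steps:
N(T) = 12*T (N(T) = (2*T)*6 = 12*T)
y(t) = (t + t**2)/(3 + t)
W(P) = -3 + P (W(P) = P - 3 = -3 + P)
W(y(N((-1)**3)))**3 = (-3 + (12*(-1)**3)*(1 + 12*(-1)**3)/(3 + 12*(-1)**3))**3 = (-3 + (12*(-1))*(1 + 12*(-1))/(3 + 12*(-1)))**3 = (-3 - 12*(1 - 12)/(3 - 12))**3 = (-3 - 12*(-11)/(-9))**3 = (-3 - 12*(-1/9)*(-11))**3 = (-3 - 44/3)**3 = (-53/3)**3 = -148877/27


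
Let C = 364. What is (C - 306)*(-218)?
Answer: -12644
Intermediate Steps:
(C - 306)*(-218) = (364 - 306)*(-218) = 58*(-218) = -12644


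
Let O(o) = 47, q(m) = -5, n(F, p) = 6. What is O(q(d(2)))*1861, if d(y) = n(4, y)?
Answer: 87467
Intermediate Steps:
d(y) = 6
O(q(d(2)))*1861 = 47*1861 = 87467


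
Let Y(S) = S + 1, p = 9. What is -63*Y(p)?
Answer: -630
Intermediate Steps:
Y(S) = 1 + S
-63*Y(p) = -63*(1 + 9) = -63*10 = -630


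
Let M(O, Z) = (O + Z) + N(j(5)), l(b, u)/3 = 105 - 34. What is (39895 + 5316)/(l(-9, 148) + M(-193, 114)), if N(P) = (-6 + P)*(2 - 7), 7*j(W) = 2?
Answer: 316477/1138 ≈ 278.10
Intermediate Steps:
l(b, u) = 213 (l(b, u) = 3*(105 - 34) = 3*71 = 213)
j(W) = 2/7 (j(W) = (1/7)*2 = 2/7)
N(P) = 30 - 5*P (N(P) = (-6 + P)*(-5) = 30 - 5*P)
M(O, Z) = 200/7 + O + Z (M(O, Z) = (O + Z) + (30 - 5*2/7) = (O + Z) + (30 - 10/7) = (O + Z) + 200/7 = 200/7 + O + Z)
(39895 + 5316)/(l(-9, 148) + M(-193, 114)) = (39895 + 5316)/(213 + (200/7 - 193 + 114)) = 45211/(213 - 353/7) = 45211/(1138/7) = 45211*(7/1138) = 316477/1138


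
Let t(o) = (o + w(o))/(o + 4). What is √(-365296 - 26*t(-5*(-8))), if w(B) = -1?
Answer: I*√176814418/22 ≈ 604.42*I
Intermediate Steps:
t(o) = (-1 + o)/(4 + o) (t(o) = (o - 1)/(o + 4) = (-1 + o)/(4 + o))
√(-365296 - 26*t(-5*(-8))) = √(-365296 - 26*(-1 - 5*(-8))/(4 - 5*(-8))) = √(-365296 - 26*(-1 + 40)/(4 + 40)) = √(-365296 - 26*39/44) = √(-365296 - 507/22) = √(-8037019/22) = I*√176814418/22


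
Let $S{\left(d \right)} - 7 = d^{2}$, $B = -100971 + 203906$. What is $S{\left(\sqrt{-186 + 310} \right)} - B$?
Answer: $-102804$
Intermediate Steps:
$B = 102935$
$S{\left(d \right)} = 7 + d^{2}$
$S{\left(\sqrt{-186 + 310} \right)} - B = \left(7 + \left(\sqrt{-186 + 310}\right)^{2}\right) - 102935 = \left(7 + \left(\sqrt{124}\right)^{2}\right) - 102935 = \left(7 + \left(2 \sqrt{31}\right)^{2}\right) - 102935 = \left(7 + 124\right) - 102935 = 131 - 102935 = -102804$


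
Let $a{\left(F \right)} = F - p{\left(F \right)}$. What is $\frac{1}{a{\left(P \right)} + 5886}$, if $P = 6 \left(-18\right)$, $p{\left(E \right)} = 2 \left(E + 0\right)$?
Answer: $\frac{1}{5994} \approx 0.00016683$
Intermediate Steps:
$p{\left(E \right)} = 2 E$
$P = -108$
$a{\left(F \right)} = - F$ ($a{\left(F \right)} = F - 2 F = - F$)
$\frac{1}{a{\left(P \right)} + 5886} = \frac{1}{\left(-1\right) \left(-108\right) + 5886} = \frac{1}{108 + 5886} = \frac{1}{5994}$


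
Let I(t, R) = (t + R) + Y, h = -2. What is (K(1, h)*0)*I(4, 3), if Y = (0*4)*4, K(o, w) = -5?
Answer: 0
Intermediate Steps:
Y = 0 (Y = 0*4 = 0)
I(t, R) = R + t (I(t, R) = (t + R) + 0 = (R + t) + 0 = R + t)
(K(1, h)*0)*I(4, 3) = (-5*0)*(3 + 4) = 0*7 = 0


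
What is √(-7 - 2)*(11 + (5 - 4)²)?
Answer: 36*I ≈ 36.0*I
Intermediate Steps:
√(-7 - 2)*(11 + (5 - 4)²) = √(-9)*(11 + 1²) = (3*I)*(11 + 1) = (3*I)*12 = 36*I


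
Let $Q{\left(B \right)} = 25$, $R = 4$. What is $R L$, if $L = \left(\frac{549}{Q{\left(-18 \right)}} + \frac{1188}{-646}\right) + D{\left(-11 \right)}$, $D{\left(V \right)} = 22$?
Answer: $\frac{1360508}{8075} \approx 168.48$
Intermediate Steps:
$L = \frac{340127}{8075}$ ($L = \left(\frac{549}{25} + \frac{1188}{-646}\right) + 22 = \left(549 \cdot \frac{1}{25} + 1188 \left(- \frac{1}{646}\right)\right) + 22 = \left(\frac{549}{25} - \frac{594}{323}\right) + 22 = \frac{162477}{8075} + 22 = \frac{340127}{8075} \approx 42.121$)
$R L = 4 \cdot \frac{340127}{8075} = \frac{1360508}{8075}$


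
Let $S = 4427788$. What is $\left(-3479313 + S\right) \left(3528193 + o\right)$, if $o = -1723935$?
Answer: $1711293606550$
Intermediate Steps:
$\left(-3479313 + S\right) \left(3528193 + o\right) = \left(-3479313 + 4427788\right) \left(3528193 - 1723935\right) = 948475 \cdot 1804258 = 1711293606550$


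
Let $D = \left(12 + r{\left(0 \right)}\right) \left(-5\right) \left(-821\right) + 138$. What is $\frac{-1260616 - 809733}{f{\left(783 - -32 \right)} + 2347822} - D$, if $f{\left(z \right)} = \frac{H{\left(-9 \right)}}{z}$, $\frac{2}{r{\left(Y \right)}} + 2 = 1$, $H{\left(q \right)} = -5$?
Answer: $- \frac{15762778509067}{382694985} \approx -41189.0$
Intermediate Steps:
$r{\left(Y \right)} = -2$ ($r{\left(Y \right)} = \frac{2}{-2 + 1} = \frac{2}{-1} = 2 \left(-1\right) = -2$)
$f{\left(z \right)} = - \frac{5}{z}$
$D = 41188$ ($D = \left(12 - 2\right) \left(-5\right) \left(-821\right) + 138 = 10 \left(-5\right) \left(-821\right) + 138 = \left(-50\right) \left(-821\right) + 138 = 41050 + 138 = 41188$)
$\frac{-1260616 - 809733}{f{\left(783 - -32 \right)} + 2347822} - D = \frac{-1260616 - 809733}{- \frac{5}{783 - -32} + 2347822} - 41188 = - \frac{2070349}{- \frac{5}{783 + 32} + 2347822} - 41188 = - \frac{2070349}{- \frac{5}{815} + 2347822} - 41188 = - \frac{2070349}{\left(-5\right) \frac{1}{815} + 2347822} - 41188 = - \frac{2070349}{- \frac{1}{163} + 2347822} - 41188 = - \frac{2070349}{\frac{382694985}{163}} - 41188 = \left(-2070349\right) \frac{163}{382694985} - 41188 = - \frac{337466887}{382694985} - 41188 = - \frac{15762778509067}{382694985}$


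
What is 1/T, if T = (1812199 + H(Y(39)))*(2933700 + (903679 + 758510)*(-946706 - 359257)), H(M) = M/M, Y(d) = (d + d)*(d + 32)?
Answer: -1/3933841122424145400 ≈ -2.5420e-19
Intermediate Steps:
Y(d) = 2*d*(32 + d) (Y(d) = (2*d)*(32 + d) = 2*d*(32 + d))
H(M) = 1
T = -3933841122424145400 (T = (1812199 + 1)*(2933700 + (903679 + 758510)*(-946706 - 359257)) = 1812200*(2933700 + 1662189*(-1305963)) = 1812200*(2933700 - 2170757333007) = 1812200*(-2170754399307) = -3933841122424145400)
1/T = 1/(-3933841122424145400) = -1/3933841122424145400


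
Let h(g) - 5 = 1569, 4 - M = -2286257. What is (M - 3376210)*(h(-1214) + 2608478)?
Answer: -2844823567348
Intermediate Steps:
M = 2286261 (M = 4 - 1*(-2286257) = 4 + 2286257 = 2286261)
h(g) = 1574 (h(g) = 5 + 1569 = 1574)
(M - 3376210)*(h(-1214) + 2608478) = (2286261 - 3376210)*(1574 + 2608478) = -1089949*2610052 = -2844823567348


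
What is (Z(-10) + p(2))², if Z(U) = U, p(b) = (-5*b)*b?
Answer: 900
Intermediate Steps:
p(b) = -5*b²
(Z(-10) + p(2))² = (-10 - 5*2²)² = (-10 - 5*4)² = (-10 - 20)² = (-30)² = 900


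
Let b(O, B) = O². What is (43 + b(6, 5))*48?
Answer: 3792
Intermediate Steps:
(43 + b(6, 5))*48 = (43 + 6²)*48 = (43 + 36)*48 = 79*48 = 3792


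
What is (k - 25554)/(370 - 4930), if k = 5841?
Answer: 6571/1520 ≈ 4.3230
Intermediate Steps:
(k - 25554)/(370 - 4930) = (5841 - 25554)/(370 - 4930) = -19713/(-4560) = -19713*(-1/4560) = 6571/1520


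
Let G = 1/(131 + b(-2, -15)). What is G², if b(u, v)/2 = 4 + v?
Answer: 1/11881 ≈ 8.4168e-5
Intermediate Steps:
b(u, v) = 8 + 2*v (b(u, v) = 2*(4 + v) = 8 + 2*v)
G = 1/109 (G = 1/(131 + (8 + 2*(-15))) = 1/(131 + (8 - 30)) = 1/(131 - 22) = 1/109 ≈ 0.0091743)
G² = (1/109)² = 1/11881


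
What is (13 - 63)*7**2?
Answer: -2450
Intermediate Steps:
(13 - 63)*7**2 = -50*49 = -2450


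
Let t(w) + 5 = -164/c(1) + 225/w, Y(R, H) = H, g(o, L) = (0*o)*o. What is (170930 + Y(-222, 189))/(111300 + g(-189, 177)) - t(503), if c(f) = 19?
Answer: 15659406883/1063694100 ≈ 14.722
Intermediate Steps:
g(o, L) = 0 (g(o, L) = 0*o = 0)
t(w) = -259/19 + 225/w (t(w) = -5 + (-164/19 + 225/w) = -259/19 + 225/w)
(170930 + Y(-222, 189))/(111300 + g(-189, 177)) - t(503) = (170930 + 189)/(111300 + 0) - (-259/19 + 225/503) = 171119/111300 - (-259/19 + 225*(1/503)) = 171119*(1/111300) - (-259/19 + 225/503) = 171119/111300 - 1*(-126002/9557) = 171119/111300 + 126002/9557 = 15659406883/1063694100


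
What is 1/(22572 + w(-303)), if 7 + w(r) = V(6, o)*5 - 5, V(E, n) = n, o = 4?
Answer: 1/22580 ≈ 4.4287e-5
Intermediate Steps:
w(r) = 8 (w(r) = -7 + (4*5 - 5) = -7 + (20 - 5) = -7 + 15 = 8)
1/(22572 + w(-303)) = 1/(22572 + 8) = 1/22580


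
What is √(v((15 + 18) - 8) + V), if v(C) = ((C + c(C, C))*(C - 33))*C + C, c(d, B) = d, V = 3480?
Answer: I*√6495 ≈ 80.592*I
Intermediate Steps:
v(C) = C + 2*C²*(-33 + C) (v(C) = ((C + C)*(C - 33))*C + C = ((2*C)*(-33 + C))*C + C = (2*C*(-33 + C))*C + C = 2*C²*(-33 + C) + C = C + 2*C²*(-33 + C))
√(v((15 + 18) - 8) + V) = √(((15 + 18) - 8)*(1 - 66*((15 + 18) - 8) + 2*((15 + 18) - 8)²) + 3480) = √((33 - 8)*(1 - 66*(33 - 8) + 2*(33 - 8)²) + 3480) = √(25*(1 - 66*25 + 2*25²) + 3480) = √(25*(1 - 1650 + 2*625) + 3480) = √(25*(1 - 1650 + 1250) + 3480) = √(25*(-399) + 3480) = √(-9975 + 3480) = √(-6495) = I*√6495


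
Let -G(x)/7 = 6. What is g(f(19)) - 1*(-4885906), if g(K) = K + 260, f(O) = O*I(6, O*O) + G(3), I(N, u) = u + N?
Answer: 4893097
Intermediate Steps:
G(x) = -42 (G(x) = -7*6 = -42)
I(N, u) = N + u
f(O) = -42 + O*(6 + O²) (f(O) = O*(6 + O*O) - 42 = O*(6 + O²) - 42 = -42 + O*(6 + O²))
g(K) = 260 + K
g(f(19)) - 1*(-4885906) = (260 + (-42 + 19*(6 + 19²))) - 1*(-4885906) = (260 + (-42 + 19*(6 + 361))) + 4885906 = (260 + (-42 + 19*367)) + 4885906 = (260 + (-42 + 6973)) + 4885906 = (260 + 6931) + 4885906 = 7191 + 4885906 = 4893097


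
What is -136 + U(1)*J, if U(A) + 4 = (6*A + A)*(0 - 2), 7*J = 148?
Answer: -3616/7 ≈ -516.57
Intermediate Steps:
J = 148/7 (J = (⅐)*148 = 148/7 ≈ 21.143)
U(A) = -4 - 14*A (U(A) = -4 + (6*A + A)*(0 - 2) = -4 + (7*A)*(-2) = -4 - 14*A)
-136 + U(1)*J = -136 + (-4 - 14*1)*(148/7) = -136 + (-4 - 14)*(148/7) = -136 - 18*148/7 = -136 - 2664/7 = -3616/7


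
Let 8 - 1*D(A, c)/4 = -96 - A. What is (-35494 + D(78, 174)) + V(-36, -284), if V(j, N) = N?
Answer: -35050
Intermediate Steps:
D(A, c) = 416 + 4*A (D(A, c) = 32 - 4*(-96 - A) = 32 + (384 + 4*A) = 416 + 4*A)
(-35494 + D(78, 174)) + V(-36, -284) = (-35494 + (416 + 4*78)) - 284 = (-35494 + (416 + 312)) - 284 = (-35494 + 728) - 284 = -34766 - 284 = -35050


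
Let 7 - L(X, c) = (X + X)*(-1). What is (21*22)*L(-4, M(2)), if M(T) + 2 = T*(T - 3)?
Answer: -462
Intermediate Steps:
M(T) = -2 + T*(-3 + T) (M(T) = -2 + T*(T - 3) = -2 + T*(-3 + T))
L(X, c) = 7 + 2*X (L(X, c) = 7 - (X + X)*(-1) = 7 - 2*X*(-1) = 7 - (-2)*X = 7 + 2*X)
(21*22)*L(-4, M(2)) = (21*22)*(7 + 2*(-4)) = 462*(7 - 8) = 462*(-1) = -462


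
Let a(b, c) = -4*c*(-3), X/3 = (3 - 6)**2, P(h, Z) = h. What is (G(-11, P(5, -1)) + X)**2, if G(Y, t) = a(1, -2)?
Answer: 9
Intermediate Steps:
X = 27 (X = 3*(3 - 6)**2 = 3*(-3)**2 = 3*9 = 27)
a(b, c) = 12*c
G(Y, t) = -24 (G(Y, t) = 12*(-2) = -24)
(G(-11, P(5, -1)) + X)**2 = (-24 + 27)**2 = 3**2 = 9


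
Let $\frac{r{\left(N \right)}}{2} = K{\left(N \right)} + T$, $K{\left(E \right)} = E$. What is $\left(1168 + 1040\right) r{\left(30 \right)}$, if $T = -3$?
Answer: $119232$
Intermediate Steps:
$r{\left(N \right)} = -6 + 2 N$ ($r{\left(N \right)} = 2 \left(N - 3\right) = 2 \left(-3 + N\right) = -6 + 2 N$)
$\left(1168 + 1040\right) r{\left(30 \right)} = \left(1168 + 1040\right) \left(-6 + 2 \cdot 30\right) = 2208 \left(-6 + 60\right) = 2208 \cdot 54 = 119232$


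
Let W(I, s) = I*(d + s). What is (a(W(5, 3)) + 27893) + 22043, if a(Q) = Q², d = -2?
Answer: 49961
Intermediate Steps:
W(I, s) = I*(-2 + s)
(a(W(5, 3)) + 27893) + 22043 = ((5*(-2 + 3))² + 27893) + 22043 = ((5*1)² + 27893) + 22043 = (5² + 27893) + 22043 = (25 + 27893) + 22043 = 27918 + 22043 = 49961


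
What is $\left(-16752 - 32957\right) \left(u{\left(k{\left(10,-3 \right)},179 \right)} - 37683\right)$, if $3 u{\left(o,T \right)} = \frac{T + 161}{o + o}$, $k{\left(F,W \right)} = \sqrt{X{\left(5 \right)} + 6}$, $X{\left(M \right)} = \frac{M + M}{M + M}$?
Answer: $1873184247 - \frac{8450530 \sqrt{7}}{21} \approx 1.8721 \cdot 10^{9}$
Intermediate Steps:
$X{\left(M \right)} = 1$ ($X{\left(M \right)} = \frac{2 M}{2 M} = 2 M \frac{1}{2 M} = 1$)
$k{\left(F,W \right)} = \sqrt{7}$ ($k{\left(F,W \right)} = \sqrt{1 + 6} = \sqrt{7}$)
$u{\left(o,T \right)} = \frac{161 + T}{6 o}$ ($u{\left(o,T \right)} = \frac{\left(T + 161\right) \frac{1}{o + o}}{3} = \frac{\left(161 + T\right) \frac{1}{2 o}}{3} = \frac{\frac{1}{2} \frac{1}{o} \left(161 + T\right)}{3} = \frac{161 + T}{6 o}$)
$\left(-16752 - 32957\right) \left(u{\left(k{\left(10,-3 \right)},179 \right)} - 37683\right) = \left(-16752 - 32957\right) \left(\frac{161 + 179}{6 \sqrt{7}} - 37683\right) = - 49709 \left(\frac{1}{6} \frac{\sqrt{7}}{7} \cdot 340 - 37683\right) = - 49709 \left(\frac{170 \sqrt{7}}{21} - 37683\right) = - 49709 \left(-37683 + \frac{170 \sqrt{7}}{21}\right) = 1873184247 - \frac{8450530 \sqrt{7}}{21}$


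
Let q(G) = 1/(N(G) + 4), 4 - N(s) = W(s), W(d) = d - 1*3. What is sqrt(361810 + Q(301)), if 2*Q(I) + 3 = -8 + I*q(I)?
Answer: sqrt(30427714805)/290 ≈ 601.50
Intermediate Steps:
W(d) = -3 + d (W(d) = d - 3 = -3 + d)
N(s) = 7 - s (N(s) = 4 - (-3 + s) = 4 + (3 - s) = 7 - s)
q(G) = 1/(11 - G) (q(G) = 1/((7 - G) + 4) = 1/(11 - G))
Q(I) = -11/2 - I/(2*(-11 + I)) (Q(I) = -3/2 + (-8 + I*(-1/(-11 + I)))/2 = -3/2 + (-8 - I/(-11 + I))/2 = -3/2 + (-4 - I/(2*(-11 + I))) = -11/2 - I/(2*(-11 + I)))
sqrt(361810 + Q(301)) = sqrt(361810 + (121 - 12*301)/(2*(-11 + 301))) = sqrt(361810 + (1/2)*(121 - 3612)/290) = sqrt(361810 + (1/2)*(1/290)*(-3491)) = sqrt(361810 - 3491/580) = sqrt(209846309/580) = sqrt(30427714805)/290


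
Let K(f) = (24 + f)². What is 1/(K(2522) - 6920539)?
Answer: -1/438423 ≈ -2.2809e-6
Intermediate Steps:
1/(K(2522) - 6920539) = 1/((24 + 2522)² - 6920539) = 1/(2546² - 6920539) = 1/(6482116 - 6920539) = 1/(-438423) = -1/438423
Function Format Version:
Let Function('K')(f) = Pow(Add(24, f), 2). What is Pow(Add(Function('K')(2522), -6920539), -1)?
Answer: Rational(-1, 438423) ≈ -2.2809e-6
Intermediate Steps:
Pow(Add(Function('K')(2522), -6920539), -1) = Pow(Add(Pow(Add(24, 2522), 2), -6920539), -1) = Pow(Add(Pow(2546, 2), -6920539), -1) = Pow(Add(6482116, -6920539), -1) = Pow(-438423, -1) = Rational(-1, 438423)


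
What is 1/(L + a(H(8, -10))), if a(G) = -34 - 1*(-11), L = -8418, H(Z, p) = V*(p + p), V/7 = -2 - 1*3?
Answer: -1/8441 ≈ -0.00011847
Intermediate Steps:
V = -35 (V = 7*(-2 - 1*3) = 7*(-2 - 3) = 7*(-5) = -35)
H(Z, p) = -70*p (H(Z, p) = -35*(p + p) = -70*p)
a(G) = -23 (a(G) = -34 + 11 = -23)
1/(L + a(H(8, -10))) = 1/(-8418 - 23) = 1/(-8441) = -1/8441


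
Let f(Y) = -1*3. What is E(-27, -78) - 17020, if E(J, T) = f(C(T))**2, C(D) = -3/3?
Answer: -17011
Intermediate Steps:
C(D) = -1 (C(D) = -3*1/3 = -1)
f(Y) = -3
E(J, T) = 9 (E(J, T) = (-3)**2 = 9)
E(-27, -78) - 17020 = 9 - 17020 = -17011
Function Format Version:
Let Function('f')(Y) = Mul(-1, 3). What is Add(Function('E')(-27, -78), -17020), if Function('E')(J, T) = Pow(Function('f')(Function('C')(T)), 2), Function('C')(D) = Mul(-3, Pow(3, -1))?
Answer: -17011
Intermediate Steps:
Function('C')(D) = -1 (Function('C')(D) = Mul(-3, Rational(1, 3)) = -1)
Function('f')(Y) = -3
Function('E')(J, T) = 9 (Function('E')(J, T) = Pow(-3, 2) = 9)
Add(Function('E')(-27, -78), -17020) = Add(9, -17020) = -17011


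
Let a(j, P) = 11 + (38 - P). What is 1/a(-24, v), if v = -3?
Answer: 1/52 ≈ 0.019231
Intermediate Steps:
a(j, P) = 49 - P
1/a(-24, v) = 1/(49 - 1*(-3)) = 1/(49 + 3) = 1/52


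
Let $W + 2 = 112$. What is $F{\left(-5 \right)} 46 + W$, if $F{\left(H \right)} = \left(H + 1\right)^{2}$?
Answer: $846$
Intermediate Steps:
$W = 110$ ($W = -2 + 112 = 110$)
$F{\left(H \right)} = \left(1 + H\right)^{2}$
$F{\left(-5 \right)} 46 + W = \left(1 - 5\right)^{2} \cdot 46 + 110 = \left(-4\right)^{2} \cdot 46 + 110 = 16 \cdot 46 + 110 = 736 + 110 = 846$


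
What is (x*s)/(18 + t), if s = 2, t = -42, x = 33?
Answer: -11/4 ≈ -2.7500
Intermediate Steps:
(x*s)/(18 + t) = (33*2)/(18 - 42) = 66/(-24) = 66*(-1/24) = -11/4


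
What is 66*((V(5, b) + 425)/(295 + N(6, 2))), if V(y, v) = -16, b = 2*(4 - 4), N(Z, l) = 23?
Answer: 4499/53 ≈ 84.887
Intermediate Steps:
b = 0 (b = 2*0 = 0)
66*((V(5, b) + 425)/(295 + N(6, 2))) = 66*((-16 + 425)/(295 + 23)) = 66*(409/318) = 4499/53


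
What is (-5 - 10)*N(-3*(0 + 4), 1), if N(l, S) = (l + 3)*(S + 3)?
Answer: 540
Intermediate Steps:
N(l, S) = (3 + S)*(3 + l) (N(l, S) = (3 + l)*(3 + S) = (3 + S)*(3 + l))
(-5 - 10)*N(-3*(0 + 4), 1) = (-5 - 10)*(9 + 3*1 + 3*(-3*(0 + 4)) + 1*(-3*(0 + 4))) = -15*(9 + 3 + 3*(-3*4) + 1*(-3*4)) = -15*(9 + 3 + 3*(-12) + 1*(-12)) = -15*(9 + 3 - 36 - 12) = -15*(-36) = 540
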